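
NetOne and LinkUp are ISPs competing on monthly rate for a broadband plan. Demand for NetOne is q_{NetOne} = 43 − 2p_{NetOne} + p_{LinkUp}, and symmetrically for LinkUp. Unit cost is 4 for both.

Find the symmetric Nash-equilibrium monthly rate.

NetOne's profit: π = (p_{NetOne} − 4)(43 − 2p_{NetOne} + p_{LinkUp}).
∂π/∂p_{NetOne} = 51 − 4p_{NetOne} + p_{LinkUp} = 0 ⇒ p_{NetOne} = 12.75 + 0.25p_{LinkUp}.
Setting p_{NetOne} = p_{LinkUp} in the reaction function: p_{NetOne} = 12.75 + 0.25p_{NetOne}, so p_{NetOne} = 12.75 / 0.75 = 17.

17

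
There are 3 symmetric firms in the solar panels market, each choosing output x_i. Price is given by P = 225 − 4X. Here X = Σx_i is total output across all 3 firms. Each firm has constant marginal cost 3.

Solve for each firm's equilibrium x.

13.875

A representative firm's profit is π_i = x_i(225 − 4X) − 3x_i, with X = x_i + Σ_{j≠i} x_j.
First-order condition: 222 − 8x_i − 4Σ_{j≠i} x_j = 0.
In a symmetric equilibrium every firm chooses the same x, so Σ_{j≠i} x_j = 2x. The condition becomes 222 − 16x = 0, giving x = 222/16 = 13.875.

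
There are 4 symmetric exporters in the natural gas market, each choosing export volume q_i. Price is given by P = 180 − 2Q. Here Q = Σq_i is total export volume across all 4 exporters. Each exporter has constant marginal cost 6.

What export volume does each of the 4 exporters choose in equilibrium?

17.4

A representative exporter's profit is π_i = q_i(180 − 2Q) − 6q_i, with Q = q_i + Σ_{j≠i} q_j.
First-order condition: 174 − 4q_i − 2Σ_{j≠i} q_j = 0.
With identical exporters, set every q_j = q: then 174 − 4q − 6q = 0, i.e. q = 174/10 = 17.4.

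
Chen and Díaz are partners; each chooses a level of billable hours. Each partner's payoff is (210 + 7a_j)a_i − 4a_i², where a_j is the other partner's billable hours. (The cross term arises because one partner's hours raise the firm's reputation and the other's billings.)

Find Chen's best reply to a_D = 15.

39.375

Chen's payoff is (210 + 7a_D)a_C − 4a_C².
∂π/∂a_C = 210 + 7a_D − 8a_C = 0, so a_C = 26.25 + 0.875a_D.
At a_D = 15: a_C = 26.25 + 0.875·15 = 39.375.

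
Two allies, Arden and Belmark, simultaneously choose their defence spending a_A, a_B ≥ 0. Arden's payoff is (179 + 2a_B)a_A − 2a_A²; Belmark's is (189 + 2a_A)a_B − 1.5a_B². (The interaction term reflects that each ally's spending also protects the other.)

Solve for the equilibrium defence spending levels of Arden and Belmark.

114.375, 139.25

Expanding Arden's payoff: 179a_A + 2a_Ba_A − 2a_A².
∂π/∂a_A = 179 + 2a_B − 4a_A = 0, so a_A = 44.75 + 0.5a_B.
Likewise for Belmark: a_B = 63 + (2/3)a_A.
Solving the two reaction functions simultaneously: (1 − (0.5)(2/3))a_A = 44.75 + 0.5·63, so (2/3)a_A = 76.25 and a_A = 114.375.
Then a_B = 63 + (2/3)·114.375 = 139.25.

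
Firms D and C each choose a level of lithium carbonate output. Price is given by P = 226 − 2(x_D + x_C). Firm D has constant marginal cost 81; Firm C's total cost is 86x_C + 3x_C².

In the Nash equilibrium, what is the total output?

Firm D's profit: π = x_D(226 − 2(x_D + x_C)) − 81x_D.
∂π/∂x_D = 145 − 4x_D − 2x_C = 0, so x_D = 36.25 − 0.5x_C.
For C: ∂π/∂x_C = 140 − 10x_C − 2x_D = 0 ⇒ x_C = 14 − 0.2x_D.
Solving the two reaction functions simultaneously: (1 − (−0.5)(−0.2))x_D = 36.25 − 0.5·14, so 0.9x_D = 29.25 and x_D = 32.5.
Then x_C = 14 − 0.2·32.5 = 7.5.
Total output: 32.5 + 7.5 = 40.

40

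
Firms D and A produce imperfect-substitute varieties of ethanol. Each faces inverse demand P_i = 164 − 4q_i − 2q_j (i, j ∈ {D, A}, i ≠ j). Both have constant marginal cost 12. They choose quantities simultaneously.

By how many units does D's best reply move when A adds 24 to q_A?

Firm D's profit: π = q_D(164 − 4q_D − 2q_A) − 12q_D.
∂π/∂q_D = 152 − 8q_D − 2q_A = 0 ⇒ q_D = 19 − 0.25q_A.
The reaction-function slope is −0.25, so a 24-unit rise in q_A moves q_D by −0.25 × 24 = −6. D's best response falls — the actions are strategic substitutes.

-6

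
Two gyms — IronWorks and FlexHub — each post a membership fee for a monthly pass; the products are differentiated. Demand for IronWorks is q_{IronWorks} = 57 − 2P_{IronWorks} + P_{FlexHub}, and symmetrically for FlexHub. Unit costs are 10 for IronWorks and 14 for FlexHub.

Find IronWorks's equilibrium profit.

IronWorks's profit: π = (P_{IronWorks} − 10)(57 − 2P_{IronWorks} + P_{FlexHub}).
∂π/∂P_{IronWorks} = 77 − 4P_{IronWorks} + P_{FlexHub} = 0 ⇒ P_{IronWorks} = 19.25 + 0.25P_{FlexHub}.
Similarly P_{FlexHub} = 21.25 + 0.25P_{IronWorks}.
Substituting the second reaction function into the first: P_{IronWorks} = 19.25 + 0.25(21.25 + 0.25P_{IronWorks}), which gives 0.9375P_{IronWorks} = 24.5625 ⇒ P_{IronWorks} = 26.2.
Then P_{FlexHub} = 21.25 + 0.25·26.2 = 27.8.
q_{IronWorks} = 57 − 2·26.2 + 27.8 = 32.4.
Profit = (26.2 − 10)·32.4 = 524.88.

524.88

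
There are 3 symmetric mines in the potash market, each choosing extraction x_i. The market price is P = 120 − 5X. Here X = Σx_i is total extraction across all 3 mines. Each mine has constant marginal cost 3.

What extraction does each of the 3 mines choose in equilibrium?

5.85

A representative mine's profit is π_i = x_i(120 − 5X) − 3x_i, with X = x_i + Σ_{j≠i} x_j.
First-order condition: 117 − 10x_i − 5Σ_{j≠i} x_j = 0.
In a symmetric equilibrium every mine chooses the same x, so Σ_{j≠i} x_j = 2x. The condition becomes 117 − 20x = 0, giving x = 117/20 = 5.85.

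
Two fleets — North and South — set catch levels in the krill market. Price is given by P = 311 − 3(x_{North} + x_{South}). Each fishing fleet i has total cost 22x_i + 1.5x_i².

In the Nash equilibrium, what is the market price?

166.5

Fishing fleet North's profit: π = x_{North}(311 − 3(x_{North} + x_{South})) − 22x_{North} − 1.5x_{North}².
∂π/∂x_{North} = 289 − 9x_{North} − 3x_{South} = 0, so x_{North} = 289/9 − (1/3)x_{South}.
By symmetry x_{South} = x_{North}; substituting into the reaction function, (4/3)x_{North} = 289/9 and x_{North} = 289/12.
Equilibrium price: P = 311 − 3·(289/6) = 166.5.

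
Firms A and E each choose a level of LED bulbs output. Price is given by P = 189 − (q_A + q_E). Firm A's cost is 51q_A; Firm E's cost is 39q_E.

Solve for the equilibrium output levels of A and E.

42, 54

Firm A's profit: π = q_A(189 − (q_A + q_E)) − 51q_A.
∂π/∂q_A = 138 − 2q_A − q_E = 0, so q_A = 69 − 0.5q_E.
By the same steps for E: q_E = 75 − 0.5q_A.
Substituting the second reaction function into the first: q_A = 69 − 0.5(75 − 0.5q_A), which gives 0.75q_A = 31.5 ⇒ q_A = 42.
Then q_E = 75 − 0.5·42 = 54.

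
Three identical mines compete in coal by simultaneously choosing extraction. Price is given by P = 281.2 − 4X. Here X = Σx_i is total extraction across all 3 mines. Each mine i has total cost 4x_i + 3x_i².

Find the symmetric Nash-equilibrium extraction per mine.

A representative mine's profit is π_i = x_i(281.2 − 4X) − 4x_i − 3x_i², with X = x_i + Σ_{j≠i} x_j.
First-order condition: 277.2 − 14x_i − 4Σ_{j≠i} x_j = 0.
With identical mines, set every x_j = x: then 277.2 − 14x − 8x = 0, i.e. x = 277.2/22 = 12.6.

12.6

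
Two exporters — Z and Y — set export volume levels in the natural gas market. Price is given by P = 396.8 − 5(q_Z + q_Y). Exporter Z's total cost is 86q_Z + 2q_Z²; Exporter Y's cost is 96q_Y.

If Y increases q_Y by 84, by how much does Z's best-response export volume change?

-30

Exporter Z's profit: π = q_Z(396.8 − 5(q_Z + q_Y)) − 86q_Z − 2q_Z².
∂π/∂q_Z = 310.8 − 14q_Z − 5q_Y = 0, so q_Z = 22.2 − (5/14)q_Y.
The reaction-function slope is −5/14, so an 84-unit rise in q_Y moves q_Z by −5/14 × 84 = −30. Z's best response falls — the actions are strategic substitutes.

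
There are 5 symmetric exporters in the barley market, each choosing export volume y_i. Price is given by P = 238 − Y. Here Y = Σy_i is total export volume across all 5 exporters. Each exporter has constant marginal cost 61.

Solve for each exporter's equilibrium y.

A representative exporter's profit is π_i = y_i(238 − Y) − 61y_i, with Y = y_i + Σ_{j≠i} y_j.
First-order condition: 177 − 2y_i − Σ_{j≠i} y_j = 0.
In a symmetric equilibrium every exporter chooses the same y, so Σ_{j≠i} y_j = 4y. The condition becomes 177 − 6y = 0, giving y = 177/6 = 29.5.

29.5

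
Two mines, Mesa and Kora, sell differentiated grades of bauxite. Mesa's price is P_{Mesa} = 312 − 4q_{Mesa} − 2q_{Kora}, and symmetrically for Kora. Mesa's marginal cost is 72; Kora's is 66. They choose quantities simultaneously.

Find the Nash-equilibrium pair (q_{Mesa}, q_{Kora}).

23.8, 24.8

Mine Mesa's profit: π = q_{Mesa}(312 − 4q_{Mesa} − 2q_{Kora}) − 72q_{Mesa}.
∂π/∂q_{Mesa} = 240 − 8q_{Mesa} − 2q_{Kora} = 0 ⇒ q_{Mesa} = 30 − 0.25q_{Kora}.
Similarly q_{Kora} = 30.75 − 0.25q_{Mesa}.
Plugging q_{Kora} into Mesa's best response: q_{Mesa} = 30 − 0.25(30.75 − 0.25q_{Mesa}) ⇒ 0.9375q_{Mesa} = 22.3125, so q_{Mesa} = 23.8.
Then q_{Kora} = 30.75 − 0.25·23.8 = 24.8.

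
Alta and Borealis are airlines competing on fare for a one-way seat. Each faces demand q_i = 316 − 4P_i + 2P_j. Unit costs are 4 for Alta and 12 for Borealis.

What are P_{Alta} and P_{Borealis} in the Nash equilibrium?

Alta's profit: π = (P_{Alta} − 4)(316 − 4P_{Alta} + 2P_{Borealis}).
∂π/∂P_{Alta} = 332 − 8P_{Alta} + 2P_{Borealis} = 0 ⇒ P_{Alta} = 41.5 + 0.25P_{Borealis}.
Similarly P_{Borealis} = 45.5 + 0.25P_{Alta}.
Solving the two reaction functions simultaneously: (1 − (0.25)(0.25))P_{Alta} = 41.5 + 0.25·45.5, so 0.9375P_{Alta} = 52.875 and P_{Alta} = 56.4.
Then P_{Borealis} = 45.5 + 0.25·56.4 = 59.6.

56.4, 59.6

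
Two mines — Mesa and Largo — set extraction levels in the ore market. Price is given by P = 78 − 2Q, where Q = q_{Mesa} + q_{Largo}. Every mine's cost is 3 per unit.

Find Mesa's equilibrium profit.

312.5

Mine Mesa's profit: π = q_{Mesa}(78 − 2(q_{Mesa} + q_{Largo})) − 3q_{Mesa}.
∂π/∂q_{Mesa} = 75 − 4q_{Mesa} − 2q_{Largo} = 0, so q_{Mesa} = 18.75 − 0.5q_{Largo}.
By symmetry q_{Largo} = q_{Mesa}; substituting into the reaction function, 1.5q_{Mesa} = 18.75 and q_{Mesa} = 12.5.
Price P = 78 − 2·25 = 28.
Mesa's profit: (28 − 3)·12.5 = 312.5.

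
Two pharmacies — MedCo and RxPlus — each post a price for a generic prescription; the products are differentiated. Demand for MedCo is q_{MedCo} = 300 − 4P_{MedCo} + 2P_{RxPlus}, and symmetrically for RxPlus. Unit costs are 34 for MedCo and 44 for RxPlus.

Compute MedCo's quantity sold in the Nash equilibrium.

160

MedCo's profit: π = (P_{MedCo} − 34)(300 − 4P_{MedCo} + 2P_{RxPlus}).
∂π/∂P_{MedCo} = 436 − 8P_{MedCo} + 2P_{RxPlus} = 0 ⇒ P_{MedCo} = 54.5 + 0.25P_{RxPlus}.
Similarly P_{RxPlus} = 59.5 + 0.25P_{MedCo}.
Substituting the second reaction function into the first: P_{MedCo} = 54.5 + 0.25(59.5 + 0.25P_{MedCo}), which gives 0.9375P_{MedCo} = 69.375 ⇒ P_{MedCo} = 74.
Then P_{RxPlus} = 59.5 + 0.25·74 = 78.
q_{MedCo} = 300 − 4·74 + 2·78 = 160.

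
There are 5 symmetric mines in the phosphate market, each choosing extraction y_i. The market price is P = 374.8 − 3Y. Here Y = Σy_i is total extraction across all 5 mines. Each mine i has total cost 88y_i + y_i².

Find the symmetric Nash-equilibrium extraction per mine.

14.34

A representative mine's profit is π_i = y_i(374.8 − 3Y) − 88y_i − y_i², with Y = y_i + Σ_{j≠i} y_j.
First-order condition: 286.8 − 8y_i − 3Σ_{j≠i} y_j = 0.
With identical mines, set every y_j = y: then 286.8 − 8y − 12y = 0, i.e. y = 286.8/20 = 14.34.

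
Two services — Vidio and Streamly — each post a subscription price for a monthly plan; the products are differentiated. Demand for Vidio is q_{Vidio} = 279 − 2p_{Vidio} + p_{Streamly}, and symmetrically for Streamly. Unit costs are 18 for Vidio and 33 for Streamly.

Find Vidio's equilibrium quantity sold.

Vidio's profit: π = (p_{Vidio} − 18)(279 − 2p_{Vidio} + p_{Streamly}).
∂π/∂p_{Vidio} = 315 − 4p_{Vidio} + p_{Streamly} = 0 ⇒ p_{Vidio} = 78.75 + 0.25p_{Streamly}.
Similarly p_{Streamly} = 86.25 + 0.25p_{Vidio}.
Solving the two reaction functions simultaneously: (1 − (0.25)(0.25))p_{Vidio} = 78.75 + 0.25·86.25, so 0.9375p_{Vidio} = 100.3125 and p_{Vidio} = 107.
Then p_{Streamly} = 86.25 + 0.25·107 = 113.
q_{Vidio} = 279 − 2·107 + 113 = 178.

178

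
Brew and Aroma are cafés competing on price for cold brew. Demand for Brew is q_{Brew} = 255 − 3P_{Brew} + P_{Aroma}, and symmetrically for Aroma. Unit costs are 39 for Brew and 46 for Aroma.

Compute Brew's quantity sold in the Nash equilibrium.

Brew's profit: π = (P_{Brew} − 39)(255 − 3P_{Brew} + P_{Aroma}).
∂π/∂P_{Brew} = 372 − 6P_{Brew} + P_{Aroma} = 0 ⇒ P_{Brew} = 62 + (1/6)P_{Aroma}.
Similarly P_{Aroma} = 65.5 + (1/6)P_{Brew}.
Substituting the second reaction function into the first: P_{Brew} = 62 + (1/6)(65.5 + (1/6)P_{Brew}), which gives (35/36)P_{Brew} = 875/12 ⇒ P_{Brew} = 75.
Then P_{Aroma} = 65.5 + (1/6)·75 = 78.
q_{Brew} = 255 − 3·75 + 78 = 108.

108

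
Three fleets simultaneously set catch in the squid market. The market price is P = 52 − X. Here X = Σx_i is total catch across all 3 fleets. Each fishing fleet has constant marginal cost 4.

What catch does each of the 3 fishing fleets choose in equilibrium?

12

A representative fishing fleet's profit is π_i = x_i(52 − X) − 4x_i, with X = x_i + Σ_{j≠i} x_j.
First-order condition: 48 − 2x_i − Σ_{j≠i} x_j = 0.
In a symmetric equilibrium every fishing fleet chooses the same x, so Σ_{j≠i} x_j = 2x. The condition becomes 48 − 4x = 0, giving x = 48/4 = 12.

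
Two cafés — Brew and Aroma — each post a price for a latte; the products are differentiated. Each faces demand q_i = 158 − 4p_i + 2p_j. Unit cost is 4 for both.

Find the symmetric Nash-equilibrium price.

29

Brew's profit: π = (p_{Brew} − 4)(158 − 4p_{Brew} + 2p_{Aroma}).
∂π/∂p_{Brew} = 174 − 8p_{Brew} + 2p_{Aroma} = 0 ⇒ p_{Brew} = 21.75 + 0.25p_{Aroma}.
By symmetry p_{Aroma} = p_{Brew}; substituting into the reaction function, 0.75p_{Brew} = 21.75 and p_{Brew} = 29.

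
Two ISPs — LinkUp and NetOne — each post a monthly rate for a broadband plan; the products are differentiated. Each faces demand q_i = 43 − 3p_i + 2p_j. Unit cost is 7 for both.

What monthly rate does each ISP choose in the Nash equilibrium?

LinkUp's profit: π = (p_{LinkUp} − 7)(43 − 3p_{LinkUp} + 2p_{NetOne}).
∂π/∂p_{LinkUp} = 64 − 6p_{LinkUp} + 2p_{NetOne} = 0 ⇒ p_{LinkUp} = 32/3 + (1/3)p_{NetOne}.
By symmetry p_{NetOne} = p_{LinkUp}; substituting into the reaction function, (2/3)p_{LinkUp} = 32/3 and p_{LinkUp} = 16.

16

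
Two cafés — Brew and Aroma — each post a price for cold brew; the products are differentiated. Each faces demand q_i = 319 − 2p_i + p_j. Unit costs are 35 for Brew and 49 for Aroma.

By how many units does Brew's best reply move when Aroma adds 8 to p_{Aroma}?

Brew's profit: π = (p_{Brew} − 35)(319 − 2p_{Brew} + p_{Aroma}).
∂π/∂p_{Brew} = 389 − 4p_{Brew} + p_{Aroma} = 0 ⇒ p_{Brew} = 97.25 + 0.25p_{Aroma}.
The reaction-function slope is 0.25, so an 8-unit rise in p_{Aroma} moves p_{Brew} by 0.25 × 8 = 2. Brew's best response rises — the actions are strategic complements.

2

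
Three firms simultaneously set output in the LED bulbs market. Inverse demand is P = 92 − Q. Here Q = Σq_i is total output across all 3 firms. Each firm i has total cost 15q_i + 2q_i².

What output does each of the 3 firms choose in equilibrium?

A representative firm's profit is π_i = q_i(92 − Q) − 15q_i − 2q_i², with Q = q_i + Σ_{j≠i} q_j.
First-order condition: 77 − 6q_i − Σ_{j≠i} q_j = 0.
Imposing symmetry (q_j = q for all j) turns Σ_{j≠i} q_j into 2q, so 77 = 8q and q = 9.625.

9.625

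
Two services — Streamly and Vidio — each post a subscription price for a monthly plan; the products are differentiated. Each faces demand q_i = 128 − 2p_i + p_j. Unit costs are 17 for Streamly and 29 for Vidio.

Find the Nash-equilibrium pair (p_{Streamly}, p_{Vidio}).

Streamly's profit: π = (p_{Streamly} − 17)(128 − 2p_{Streamly} + p_{Vidio}).
∂π/∂p_{Streamly} = 162 − 4p_{Streamly} + p_{Vidio} = 0 ⇒ p_{Streamly} = 40.5 + 0.25p_{Vidio}.
Similarly p_{Vidio} = 46.5 + 0.25p_{Streamly}.
Plugging p_{Vidio} into Streamly's best response: p_{Streamly} = 40.5 + 0.25(46.5 + 0.25p_{Streamly}) ⇒ 0.9375p_{Streamly} = 52.125, so p_{Streamly} = 55.6.
Then p_{Vidio} = 46.5 + 0.25·55.6 = 60.4.

55.6, 60.4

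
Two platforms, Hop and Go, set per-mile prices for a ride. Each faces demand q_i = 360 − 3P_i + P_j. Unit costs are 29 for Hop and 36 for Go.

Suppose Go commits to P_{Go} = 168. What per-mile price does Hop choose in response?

Hop's profit: π = (P_{Hop} − 29)(360 − 3P_{Hop} + P_{Go}).
∂π/∂P_{Hop} = 447 − 6P_{Hop} + P_{Go} = 0 ⇒ P_{Hop} = 74.5 + (1/6)P_{Go}.
At P_{Go} = 168: P_{Hop} = 74.5 + (1/6)·168 = 102.5.

102.5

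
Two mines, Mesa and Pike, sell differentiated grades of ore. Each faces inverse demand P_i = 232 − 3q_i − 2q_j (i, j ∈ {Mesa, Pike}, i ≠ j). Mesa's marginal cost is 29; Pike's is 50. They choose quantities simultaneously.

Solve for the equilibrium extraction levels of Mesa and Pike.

26.6875, 21.4375

Mine Mesa's profit: π = q_{Mesa}(232 − 3q_{Mesa} − 2q_{Pike}) − 29q_{Mesa}.
∂π/∂q_{Mesa} = 203 − 6q_{Mesa} − 2q_{Pike} = 0 ⇒ q_{Mesa} = 203/6 − (1/3)q_{Pike}.
Similarly q_{Pike} = 91/3 − (1/3)q_{Mesa}.
Plugging q_{Pike} into Mesa's best response: q_{Mesa} = 203/6 − (1/3)(91/3 − (1/3)q_{Mesa}) ⇒ (8/9)q_{Mesa} = 427/18, so q_{Mesa} = 26.6875.
Then q_{Pike} = 91/3 − (1/3)·26.6875 = 21.4375.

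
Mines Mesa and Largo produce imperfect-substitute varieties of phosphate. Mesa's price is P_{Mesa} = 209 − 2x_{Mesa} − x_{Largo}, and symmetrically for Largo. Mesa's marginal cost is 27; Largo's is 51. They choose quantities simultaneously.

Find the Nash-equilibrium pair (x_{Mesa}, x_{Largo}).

Mine Mesa's profit: π = x_{Mesa}(209 − 2x_{Mesa} − x_{Largo}) − 27x_{Mesa}.
∂π/∂x_{Mesa} = 182 − 4x_{Mesa} − x_{Largo} = 0 ⇒ x_{Mesa} = 45.5 − 0.25x_{Largo}.
Similarly x_{Largo} = 39.5 − 0.25x_{Mesa}.
Plugging x_{Largo} into Mesa's best response: x_{Mesa} = 45.5 − 0.25(39.5 − 0.25x_{Mesa}) ⇒ 0.9375x_{Mesa} = 35.625, so x_{Mesa} = 38.
Then x_{Largo} = 39.5 − 0.25·38 = 30.

38, 30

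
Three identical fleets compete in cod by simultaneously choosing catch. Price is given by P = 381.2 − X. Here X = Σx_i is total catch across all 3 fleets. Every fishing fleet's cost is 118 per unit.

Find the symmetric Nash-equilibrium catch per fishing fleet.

65.8

A representative fishing fleet's profit is π_i = x_i(381.2 − X) − 118x_i, with X = x_i + Σ_{j≠i} x_j.
First-order condition: 263.2 − 2x_i − Σ_{j≠i} x_j = 0.
Imposing symmetry (x_j = x for all j) turns Σ_{j≠i} x_j into 2x, so 263.2 = 4x and x = 65.8.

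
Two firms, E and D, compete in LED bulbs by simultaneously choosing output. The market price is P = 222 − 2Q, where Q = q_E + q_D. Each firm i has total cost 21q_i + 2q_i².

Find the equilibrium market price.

Firm E's profit: π = q_E(222 − 2(q_E + q_D)) − 21q_E − 2q_E².
∂π/∂q_E = 201 − 8q_E − 2q_D = 0, so q_E = 25.125 − 0.25q_D.
Setting q_E = q_D in the reaction function: q_E = 25.125 − 0.25q_E, so q_E = 25.125 / 1.25 = 20.1.
Equilibrium price: P = 222 − 2·40.2 = 141.6.

141.6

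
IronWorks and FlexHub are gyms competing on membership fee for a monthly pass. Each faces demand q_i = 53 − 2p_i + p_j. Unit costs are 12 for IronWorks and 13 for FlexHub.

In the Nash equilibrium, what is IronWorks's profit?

380.88

IronWorks's profit: π = (p_{IronWorks} − 12)(53 − 2p_{IronWorks} + p_{FlexHub}).
∂π/∂p_{IronWorks} = 77 − 4p_{IronWorks} + p_{FlexHub} = 0 ⇒ p_{IronWorks} = 19.25 + 0.25p_{FlexHub}.
Similarly p_{FlexHub} = 19.75 + 0.25p_{IronWorks}.
Plugging p_{FlexHub} into IronWorks's best response: p_{IronWorks} = 19.25 + 0.25(19.75 + 0.25p_{IronWorks}) ⇒ 0.9375p_{IronWorks} = 24.1875, so p_{IronWorks} = 25.8.
Then p_{FlexHub} = 19.75 + 0.25·25.8 = 26.2.
q_{IronWorks} = 53 − 2·25.8 + 26.2 = 27.6.
Profit = (25.8 − 12)·27.6 = 380.88.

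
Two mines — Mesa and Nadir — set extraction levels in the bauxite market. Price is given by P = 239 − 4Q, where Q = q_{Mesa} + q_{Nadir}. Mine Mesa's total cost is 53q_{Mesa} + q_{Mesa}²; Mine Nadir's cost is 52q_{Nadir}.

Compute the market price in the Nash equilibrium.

Mine Mesa's profit: π = q_{Mesa}(239 − 4(q_{Mesa} + q_{Nadir})) − 53q_{Mesa} − q_{Mesa}².
∂π/∂q_{Mesa} = 186 − 10q_{Mesa} − 4q_{Nadir} = 0, so q_{Mesa} = 18.6 − 0.4q_{Nadir}.
For Nadir: ∂π/∂q_{Nadir} = 187 − 8q_{Nadir} − 4q_{Mesa} = 0 ⇒ q_{Nadir} = 23.375 − 0.5q_{Mesa}.
Substituting the second reaction function into the first: q_{Mesa} = 18.6 − 0.4(23.375 − 0.5q_{Mesa}), which gives 0.8q_{Mesa} = 9.25 ⇒ q_{Mesa} = 11.5625.
Then q_{Nadir} = 23.375 − 0.5·11.5625 = 563/32.
Equilibrium price: P = 239 − 4·(933/32) = 122.375.

122.375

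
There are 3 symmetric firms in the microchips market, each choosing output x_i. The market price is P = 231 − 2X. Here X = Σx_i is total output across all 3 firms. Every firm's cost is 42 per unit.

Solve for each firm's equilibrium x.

23.625

A representative firm's profit is π_i = x_i(231 − 2X) − 42x_i, with X = x_i + Σ_{j≠i} x_j.
First-order condition: 189 − 4x_i − 2Σ_{j≠i} x_j = 0.
Imposing symmetry (x_j = x for all j) turns Σ_{j≠i} x_j into 2x, so 189 = 8x and x = 23.625.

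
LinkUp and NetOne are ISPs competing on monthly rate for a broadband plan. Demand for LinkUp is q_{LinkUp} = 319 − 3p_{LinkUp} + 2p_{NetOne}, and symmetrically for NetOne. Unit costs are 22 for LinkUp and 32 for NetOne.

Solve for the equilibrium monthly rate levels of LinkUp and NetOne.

98.125, 101.875

LinkUp's profit: π = (p_{LinkUp} − 22)(319 − 3p_{LinkUp} + 2p_{NetOne}).
∂π/∂p_{LinkUp} = 385 − 6p_{LinkUp} + 2p_{NetOne} = 0 ⇒ p_{LinkUp} = 385/6 + (1/3)p_{NetOne}.
Similarly p_{NetOne} = 415/6 + (1/3)p_{LinkUp}.
Plugging p_{NetOne} into LinkUp's best response: p_{LinkUp} = 385/6 + (1/3)(415/6 + (1/3)p_{LinkUp}) ⇒ (8/9)p_{LinkUp} = 785/9, so p_{LinkUp} = 98.125.
Then p_{NetOne} = 415/6 + (1/3)·98.125 = 101.875.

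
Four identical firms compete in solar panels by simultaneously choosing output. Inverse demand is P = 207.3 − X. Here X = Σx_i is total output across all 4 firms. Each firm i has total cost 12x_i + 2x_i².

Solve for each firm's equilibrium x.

A representative firm's profit is π_i = x_i(207.3 − X) − 12x_i − 2x_i², with X = x_i + Σ_{j≠i} x_j.
First-order condition: 195.3 − 6x_i − Σ_{j≠i} x_j = 0.
With identical firms, set every x_j = x: then 195.3 − 6x − 3x = 0, i.e. x = 195.3/9 = 21.7.

21.7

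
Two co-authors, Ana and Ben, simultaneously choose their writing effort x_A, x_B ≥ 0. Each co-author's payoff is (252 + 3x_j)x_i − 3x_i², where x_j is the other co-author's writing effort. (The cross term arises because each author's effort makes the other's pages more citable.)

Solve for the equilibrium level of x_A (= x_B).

84

Ana's payoff is (252 + 3x_B)x_A − 3x_A².
∂π/∂x_A = 252 + 3x_B − 6x_A = 0, so x_A = 42 + 0.5x_B.
By symmetry x_B = x_A; substituting into the reaction function, 0.5x_A = 42 and x_A = 84.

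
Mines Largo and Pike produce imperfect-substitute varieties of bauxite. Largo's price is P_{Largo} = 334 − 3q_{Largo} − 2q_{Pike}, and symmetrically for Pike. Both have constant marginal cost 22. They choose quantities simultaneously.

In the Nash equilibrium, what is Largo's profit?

4563

Mine Largo's profit: π = q_{Largo}(334 − 3q_{Largo} − 2q_{Pike}) − 22q_{Largo}.
∂π/∂q_{Largo} = 312 − 6q_{Largo} − 2q_{Pike} = 0 ⇒ q_{Largo} = 52 − (1/3)q_{Pike}.
The game is symmetric, so in equilibrium q_{Pike} = q_{Largo}: the reaction function gives (4/3)q_{Largo} = 52, hence q_{Largo} = 39.
P_{Largo} = 334 − 3·39 − 2·39 = 139.
Profit = (139 − 22)·39 = 4563.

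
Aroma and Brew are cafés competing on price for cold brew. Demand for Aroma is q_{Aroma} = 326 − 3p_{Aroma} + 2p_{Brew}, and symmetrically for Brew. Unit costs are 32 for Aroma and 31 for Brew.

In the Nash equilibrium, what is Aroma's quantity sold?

Aroma's profit: π = (p_{Aroma} − 32)(326 − 3p_{Aroma} + 2p_{Brew}).
∂π/∂p_{Aroma} = 422 − 6p_{Aroma} + 2p_{Brew} = 0 ⇒ p_{Aroma} = 211/3 + (1/3)p_{Brew}.
Similarly p_{Brew} = 419/6 + (1/3)p_{Aroma}.
Solving the two reaction functions simultaneously: (1 − (1/3)(1/3))p_{Aroma} = 211/3 + (1/3)·(419/6), so (8/9)p_{Aroma} = 1685/18 and p_{Aroma} = 105.3125.
Then p_{Brew} = 419/6 + (1/3)·105.3125 = 104.9375.
q_{Aroma} = 326 − 3·105.3125 + 2·104.9375 = 219.9375.

219.9375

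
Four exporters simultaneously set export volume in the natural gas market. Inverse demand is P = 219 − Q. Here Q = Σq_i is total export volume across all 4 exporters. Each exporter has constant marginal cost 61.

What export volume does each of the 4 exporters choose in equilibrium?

31.6

A representative exporter's profit is π_i = q_i(219 − Q) − 61q_i, with Q = q_i + Σ_{j≠i} q_j.
First-order condition: 158 − 2q_i − Σ_{j≠i} q_j = 0.
With identical exporters, set every q_j = q: then 158 − 2q − 3q = 0, i.e. q = 158/5 = 31.6.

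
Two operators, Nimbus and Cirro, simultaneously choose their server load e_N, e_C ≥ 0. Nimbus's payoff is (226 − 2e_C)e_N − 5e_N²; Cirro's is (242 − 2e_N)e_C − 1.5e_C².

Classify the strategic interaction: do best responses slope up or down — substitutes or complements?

Expanding Nimbus's payoff: 226e_N − 2e_Ce_N − 5e_N².
∂π/∂e_N = 226 − 2e_C − 10e_N = 0, so e_N = 22.6 − 0.2e_C.
The best-response slope de_N/de_C = −0.2 < 0: the reaction function is downward-sloping, so the choices are strategic substitutes.

strategic substitutes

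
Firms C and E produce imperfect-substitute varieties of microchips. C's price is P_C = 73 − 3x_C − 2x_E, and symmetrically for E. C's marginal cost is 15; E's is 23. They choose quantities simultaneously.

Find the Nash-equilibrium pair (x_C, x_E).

Firm C's profit: π = x_C(73 − 3x_C − 2x_E) − 15x_C.
∂π/∂x_C = 58 − 6x_C − 2x_E = 0 ⇒ x_C = 29/3 − (1/3)x_E.
Similarly x_E = 25/3 − (1/3)x_C.
Substituting the second reaction function into the first: x_C = 29/3 − (1/3)(25/3 − (1/3)x_C), which gives (8/9)x_C = 62/9 ⇒ x_C = 7.75.
Then x_E = 25/3 − (1/3)·7.75 = 5.75.

7.75, 5.75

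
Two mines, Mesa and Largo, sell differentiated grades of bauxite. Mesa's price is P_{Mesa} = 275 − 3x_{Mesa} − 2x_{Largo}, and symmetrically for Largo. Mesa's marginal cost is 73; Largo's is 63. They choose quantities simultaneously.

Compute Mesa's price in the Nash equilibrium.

146.875

Mine Mesa's profit: π = x_{Mesa}(275 − 3x_{Mesa} − 2x_{Largo}) − 73x_{Mesa}.
∂π/∂x_{Mesa} = 202 − 6x_{Mesa} − 2x_{Largo} = 0 ⇒ x_{Mesa} = 101/3 − (1/3)x_{Largo}.
Similarly x_{Largo} = 106/3 − (1/3)x_{Mesa}.
Solving the two reaction functions simultaneously: (1 − (−1/3)(−1/3))x_{Mesa} = 101/3 − (1/3)·(106/3), so (8/9)x_{Mesa} = 197/9 and x_{Mesa} = 24.625.
Then x_{Largo} = 106/3 − (1/3)·24.625 = 27.125.
P_{Mesa} = 275 − 3·24.625 − 2·27.125 = 146.875.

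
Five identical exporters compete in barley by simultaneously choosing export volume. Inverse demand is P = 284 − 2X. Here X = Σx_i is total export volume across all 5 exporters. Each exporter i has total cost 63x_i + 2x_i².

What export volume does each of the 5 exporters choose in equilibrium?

A representative exporter's profit is π_i = x_i(284 − 2X) − 63x_i − 2x_i², with X = x_i + Σ_{j≠i} x_j.
First-order condition: 221 − 8x_i − 2Σ_{j≠i} x_j = 0.
In a symmetric equilibrium every exporter chooses the same x, so Σ_{j≠i} x_j = 4x. The condition becomes 221 − 16x = 0, giving x = 221/16 = 13.8125.

13.8125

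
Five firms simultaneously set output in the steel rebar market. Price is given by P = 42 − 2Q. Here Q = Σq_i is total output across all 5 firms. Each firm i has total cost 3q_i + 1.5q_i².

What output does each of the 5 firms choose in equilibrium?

A representative firm's profit is π_i = q_i(42 − 2Q) − 3q_i − 1.5q_i², with Q = q_i + Σ_{j≠i} q_j.
First-order condition: 39 − 7q_i − 2Σ_{j≠i} q_j = 0.
With identical firms, set every q_j = q: then 39 − 7q − 8q = 0, i.e. q = 39/15 = 2.6.

2.6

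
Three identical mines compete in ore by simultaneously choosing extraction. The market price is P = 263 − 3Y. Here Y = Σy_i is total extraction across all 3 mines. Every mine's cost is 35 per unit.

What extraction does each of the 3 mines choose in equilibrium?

A representative mine's profit is π_i = y_i(263 − 3Y) − 35y_i, with Y = y_i + Σ_{j≠i} y_j.
First-order condition: 228 − 6y_i − 3Σ_{j≠i} y_j = 0.
In a symmetric equilibrium every mine chooses the same y, so Σ_{j≠i} y_j = 2y. The condition becomes 228 − 12y = 0, giving y = 228/12 = 19.

19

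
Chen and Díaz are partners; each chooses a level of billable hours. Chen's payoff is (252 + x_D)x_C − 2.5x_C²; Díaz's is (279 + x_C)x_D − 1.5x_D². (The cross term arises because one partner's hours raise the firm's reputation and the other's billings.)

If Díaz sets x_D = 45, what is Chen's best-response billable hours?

Expanding Chen's payoff: 252x_C + x_Dx_C − 2.5x_C².
∂π/∂x_C = 252 + x_D − 5x_C = 0, so x_C = 50.4 + 0.2x_D.
At x_D = 45: x_C = 50.4 + 0.2·45 = 59.4.

59.4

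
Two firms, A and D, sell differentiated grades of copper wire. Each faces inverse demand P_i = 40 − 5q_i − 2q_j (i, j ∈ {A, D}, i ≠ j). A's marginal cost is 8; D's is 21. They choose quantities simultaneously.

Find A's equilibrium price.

Firm A's profit: π = q_A(40 − 5q_A − 2q_D) − 8q_A.
∂π/∂q_A = 32 − 10q_A − 2q_D = 0 ⇒ q_A = 3.2 − 0.2q_D.
Similarly q_D = 1.9 − 0.2q_A.
Solving the two reaction functions simultaneously: (1 − (−0.2)(−0.2))q_A = 3.2 − 0.2·1.9, so 0.96q_A = 2.82 and q_A = 2.9375.
Then q_D = 1.9 − 0.2·2.9375 = 1.3125.
P_A = 40 − 5·2.9375 − 2·1.3125 = 22.6875.

22.6875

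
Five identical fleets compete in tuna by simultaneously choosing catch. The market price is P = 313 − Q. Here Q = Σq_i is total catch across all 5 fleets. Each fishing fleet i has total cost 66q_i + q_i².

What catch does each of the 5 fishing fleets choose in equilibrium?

A representative fishing fleet's profit is π_i = q_i(313 − Q) − 66q_i − q_i², with Q = q_i + Σ_{j≠i} q_j.
First-order condition: 247 − 4q_i − Σ_{j≠i} q_j = 0.
In a symmetric equilibrium every fishing fleet chooses the same q, so Σ_{j≠i} q_j = 4q. The condition becomes 247 − 8q = 0, giving q = 247/8 = 30.875.

30.875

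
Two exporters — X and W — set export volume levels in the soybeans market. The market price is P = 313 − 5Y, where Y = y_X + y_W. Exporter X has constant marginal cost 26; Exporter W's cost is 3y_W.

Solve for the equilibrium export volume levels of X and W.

17.6, 22.2

Exporter X's profit: π = y_X(313 − 5(y_X + y_W)) − 26y_X.
∂π/∂y_X = 287 − 10y_X − 5y_W = 0, so y_X = 28.7 − 0.5y_W.
By the same steps for W: y_W = 31 − 0.5y_X.
Solving the two reaction functions simultaneously: (1 − (−0.5)(−0.5))y_X = 28.7 − 0.5·31, so 0.75y_X = 13.2 and y_X = 17.6.
Then y_W = 31 − 0.5·17.6 = 22.2.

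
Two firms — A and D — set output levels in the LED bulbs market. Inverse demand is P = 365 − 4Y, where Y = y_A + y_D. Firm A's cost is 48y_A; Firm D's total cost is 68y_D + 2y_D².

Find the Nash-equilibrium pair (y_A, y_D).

32.7, 13.85

Firm A's profit: π = y_A(365 − 4(y_A + y_D)) − 48y_A.
∂π/∂y_A = 317 − 8y_A − 4y_D = 0, so y_A = 39.625 − 0.5y_D.
For D: ∂π/∂y_D = 297 − 12y_D − 4y_A = 0 ⇒ y_D = 24.75 − (1/3)y_A.
Solving the two reaction functions simultaneously: (1 − (−0.5)(−1/3))y_A = 39.625 − 0.5·24.75, so (5/6)y_A = 27.25 and y_A = 32.7.
Then y_D = 24.75 − (1/3)·32.7 = 13.85.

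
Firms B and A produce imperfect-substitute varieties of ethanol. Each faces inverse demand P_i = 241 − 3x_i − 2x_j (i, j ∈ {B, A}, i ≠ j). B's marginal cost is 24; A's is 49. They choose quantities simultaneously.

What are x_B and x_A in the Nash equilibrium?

28.6875, 22.4375

Firm B's profit: π = x_B(241 − 3x_B − 2x_A) − 24x_B.
∂π/∂x_B = 217 − 6x_B − 2x_A = 0 ⇒ x_B = 217/6 − (1/3)x_A.
Similarly x_A = 32 − (1/3)x_B.
Plugging x_A into B's best response: x_B = 217/6 − (1/3)(32 − (1/3)x_B) ⇒ (8/9)x_B = 25.5, so x_B = 28.6875.
Then x_A = 32 − (1/3)·28.6875 = 22.4375.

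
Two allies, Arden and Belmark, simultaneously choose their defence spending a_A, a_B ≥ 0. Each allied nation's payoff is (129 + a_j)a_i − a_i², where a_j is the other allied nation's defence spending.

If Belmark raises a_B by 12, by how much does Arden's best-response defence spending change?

6

Arden's payoff is (129 + a_B)a_A − a_A².
∂π/∂a_A = 129 + a_B − 2a_A = 0, so a_A = 64.5 + 0.5a_B.
The reaction-function slope is 0.5, so a 12-unit rise in a_B moves a_A by 0.5 × 12 = 6. Arden's best response rises — the actions are strategic complements.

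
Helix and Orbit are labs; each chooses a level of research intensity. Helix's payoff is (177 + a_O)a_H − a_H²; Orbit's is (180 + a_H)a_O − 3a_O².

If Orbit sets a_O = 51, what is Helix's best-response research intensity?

114

Expanding Helix's payoff: 177a_H + a_Oa_H − a_H².
∂π/∂a_H = 177 + a_O − 2a_H = 0, so a_H = 88.5 + 0.5a_O.
At a_O = 51: a_H = 88.5 + 0.5·51 = 114.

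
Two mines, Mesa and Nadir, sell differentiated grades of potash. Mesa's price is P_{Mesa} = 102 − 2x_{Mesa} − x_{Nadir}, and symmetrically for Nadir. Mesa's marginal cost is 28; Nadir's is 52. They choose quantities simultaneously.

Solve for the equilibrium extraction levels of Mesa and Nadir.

16.4, 8.4

Mine Mesa's profit: π = x_{Mesa}(102 − 2x_{Mesa} − x_{Nadir}) − 28x_{Mesa}.
∂π/∂x_{Mesa} = 74 − 4x_{Mesa} − x_{Nadir} = 0 ⇒ x_{Mesa} = 18.5 − 0.25x_{Nadir}.
Similarly x_{Nadir} = 12.5 − 0.25x_{Mesa}.
Solving the two reaction functions simultaneously: (1 − (−0.25)(−0.25))x_{Mesa} = 18.5 − 0.25·12.5, so 0.9375x_{Mesa} = 15.375 and x_{Mesa} = 16.4.
Then x_{Nadir} = 12.5 − 0.25·16.4 = 8.4.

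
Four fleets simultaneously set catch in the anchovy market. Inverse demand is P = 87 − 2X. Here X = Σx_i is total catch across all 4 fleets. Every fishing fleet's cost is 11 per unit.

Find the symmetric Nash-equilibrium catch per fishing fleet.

7.6

A representative fishing fleet's profit is π_i = x_i(87 − 2X) − 11x_i, with X = x_i + Σ_{j≠i} x_j.
First-order condition: 76 − 4x_i − 2Σ_{j≠i} x_j = 0.
In a symmetric equilibrium every fishing fleet chooses the same x, so Σ_{j≠i} x_j = 3x. The condition becomes 76 − 10x = 0, giving x = 76/10 = 7.6.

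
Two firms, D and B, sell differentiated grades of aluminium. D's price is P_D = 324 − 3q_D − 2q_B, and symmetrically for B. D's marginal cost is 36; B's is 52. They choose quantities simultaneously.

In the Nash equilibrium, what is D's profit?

4107

Firm D's profit: π = q_D(324 − 3q_D − 2q_B) − 36q_D.
∂π/∂q_D = 288 − 6q_D − 2q_B = 0 ⇒ q_D = 48 − (1/3)q_B.
Similarly q_B = 136/3 − (1/3)q_D.
Solving the two reaction functions simultaneously: (1 − (−1/3)(−1/3))q_D = 48 − (1/3)·(136/3), so (8/9)q_D = 296/9 and q_D = 37.
Then q_B = 136/3 − (1/3)·37 = 33.
P_D = 324 − 3·37 − 2·33 = 147.
Profit = (147 − 36)·37 = 4107.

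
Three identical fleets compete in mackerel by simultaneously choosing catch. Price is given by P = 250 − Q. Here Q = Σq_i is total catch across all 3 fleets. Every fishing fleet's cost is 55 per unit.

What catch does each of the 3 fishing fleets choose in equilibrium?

A representative fishing fleet's profit is π_i = q_i(250 − Q) − 55q_i, with Q = q_i + Σ_{j≠i} q_j.
First-order condition: 195 − 2q_i − Σ_{j≠i} q_j = 0.
With identical fishing fleets, set every q_j = q: then 195 − 2q − 2q = 0, i.e. q = 195/4 = 48.75.

48.75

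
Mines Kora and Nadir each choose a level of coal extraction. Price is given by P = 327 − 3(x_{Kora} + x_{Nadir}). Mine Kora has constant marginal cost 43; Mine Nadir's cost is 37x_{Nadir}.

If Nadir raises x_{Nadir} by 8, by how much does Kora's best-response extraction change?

Mine Kora's profit: π = x_{Kora}(327 − 3(x_{Kora} + x_{Nadir})) − 43x_{Kora}.
∂π/∂x_{Kora} = 284 − 6x_{Kora} − 3x_{Nadir} = 0, so x_{Kora} = 142/3 − 0.5x_{Nadir}.
The reaction-function slope is −0.5, so an 8-unit rise in x_{Nadir} moves x_{Kora} by −0.5 × 8 = −4. Kora's best response falls — the actions are strategic substitutes.

-4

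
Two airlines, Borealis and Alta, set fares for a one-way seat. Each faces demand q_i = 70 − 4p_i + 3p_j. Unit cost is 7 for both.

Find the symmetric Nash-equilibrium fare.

Borealis's profit: π = (p_{Borealis} − 7)(70 − 4p_{Borealis} + 3p_{Alta}).
∂π/∂p_{Borealis} = 98 − 8p_{Borealis} + 3p_{Alta} = 0 ⇒ p_{Borealis} = 12.25 + 0.375p_{Alta}.
By symmetry p_{Alta} = p_{Borealis}; substituting into the reaction function, 0.625p_{Borealis} = 12.25 and p_{Borealis} = 19.6.

19.6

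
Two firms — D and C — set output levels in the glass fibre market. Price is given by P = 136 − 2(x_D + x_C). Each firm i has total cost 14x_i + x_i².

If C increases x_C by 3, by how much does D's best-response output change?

Firm D's profit: π = x_D(136 − 2(x_D + x_C)) − 14x_D − x_D².
∂π/∂x_D = 122 − 6x_D − 2x_C = 0, so x_D = 61/3 − (1/3)x_C.
The reaction-function slope is −1/3, so a 3-unit rise in x_C moves x_D by −1/3 × 3 = −1. D's best response falls — the actions are strategic substitutes.

-1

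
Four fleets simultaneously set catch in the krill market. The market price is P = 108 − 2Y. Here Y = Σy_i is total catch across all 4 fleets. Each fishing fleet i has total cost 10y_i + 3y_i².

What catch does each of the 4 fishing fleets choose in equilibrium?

6.125

A representative fishing fleet's profit is π_i = y_i(108 − 2Y) − 10y_i − 3y_i², with Y = y_i + Σ_{j≠i} y_j.
First-order condition: 98 − 10y_i − 2Σ_{j≠i} y_j = 0.
With identical fishing fleets, set every y_j = y: then 98 − 10y − 6y = 0, i.e. y = 98/16 = 6.125.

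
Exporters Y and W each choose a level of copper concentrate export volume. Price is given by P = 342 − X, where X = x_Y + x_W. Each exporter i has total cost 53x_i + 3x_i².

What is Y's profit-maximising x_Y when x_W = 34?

Exporter Y's profit: π = x_Y(342 − (x_Y + x_W)) − 53x_Y − 3x_Y².
∂π/∂x_Y = 289 − 8x_Y − x_W = 0, so x_Y = 36.125 − 0.125x_W.
At x_W = 34: x_Y = 36.125 − 0.125·34 = 31.875.

31.875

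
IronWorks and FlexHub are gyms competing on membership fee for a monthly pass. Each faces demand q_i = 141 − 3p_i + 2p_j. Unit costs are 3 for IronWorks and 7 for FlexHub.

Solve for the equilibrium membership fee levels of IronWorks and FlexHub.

38.25, 39.75

IronWorks's profit: π = (p_{IronWorks} − 3)(141 − 3p_{IronWorks} + 2p_{FlexHub}).
∂π/∂p_{IronWorks} = 150 − 6p_{IronWorks} + 2p_{FlexHub} = 0 ⇒ p_{IronWorks} = 25 + (1/3)p_{FlexHub}.
Similarly p_{FlexHub} = 27 + (1/3)p_{IronWorks}.
Plugging p_{FlexHub} into IronWorks's best response: p_{IronWorks} = 25 + (1/3)(27 + (1/3)p_{IronWorks}) ⇒ (8/9)p_{IronWorks} = 34, so p_{IronWorks} = 38.25.
Then p_{FlexHub} = 27 + (1/3)·38.25 = 39.75.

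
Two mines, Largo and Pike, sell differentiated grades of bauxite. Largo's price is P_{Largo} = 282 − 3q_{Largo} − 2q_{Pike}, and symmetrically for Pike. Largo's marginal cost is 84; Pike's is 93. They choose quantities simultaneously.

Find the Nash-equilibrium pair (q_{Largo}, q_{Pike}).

Mine Largo's profit: π = q_{Largo}(282 − 3q_{Largo} − 2q_{Pike}) − 84q_{Largo}.
∂π/∂q_{Largo} = 198 − 6q_{Largo} − 2q_{Pike} = 0 ⇒ q_{Largo} = 33 − (1/3)q_{Pike}.
Similarly q_{Pike} = 31.5 − (1/3)q_{Largo}.
Plugging q_{Pike} into Largo's best response: q_{Largo} = 33 − (1/3)(31.5 − (1/3)q_{Largo}) ⇒ (8/9)q_{Largo} = 22.5, so q_{Largo} = 25.3125.
Then q_{Pike} = 31.5 − (1/3)·25.3125 = 23.0625.

25.3125, 23.0625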